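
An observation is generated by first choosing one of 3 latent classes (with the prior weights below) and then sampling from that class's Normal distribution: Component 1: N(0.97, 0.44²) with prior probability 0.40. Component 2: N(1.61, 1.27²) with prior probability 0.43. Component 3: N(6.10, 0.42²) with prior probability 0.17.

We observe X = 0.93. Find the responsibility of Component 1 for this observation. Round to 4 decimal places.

0.7553

Posterior ∝ prior × likelihood, so P(k | x) ∝ w_k f_k(x); normalise over all components.
Normal densities:
  p_1 = 0.902948
  p_2 = 0.272178
  p_3 = 1.1873e-33
Prior × likelihood for each component:
  w_1·p_1 = 0.40 × 0.902948 = 0.361179
  w_2·p_2 = 0.43 × 0.272178 = 0.117036
  w_3·p_3 = 0.17 × 1.1873e-33 = 2.01841e-34
Marginal: 0.361179 + 0.117036 + 2.01841e-34 = 0.478216
Responsibility of Component 1: 0.361179 / 0.478216 ≈ 0.7553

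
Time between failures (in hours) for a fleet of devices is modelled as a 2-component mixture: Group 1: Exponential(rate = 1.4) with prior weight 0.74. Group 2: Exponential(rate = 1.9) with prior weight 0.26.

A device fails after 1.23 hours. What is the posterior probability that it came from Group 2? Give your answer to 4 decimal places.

0.2050

By Bayes' theorem, P(k | x) = π_k f_k(x) / Σ_j π_j f_j(x).
Evaluate each component's likelihood at the observed value:
  L_1 = 0.250192
  L_2 = 0.183572
Prior × likelihood for each component:
  π_1·L_1 = 0.74 × 0.250192 = 0.185142
  π_2·L_2 = 0.26 × 0.183572 = 0.0477288
Marginal: 0.185142 + 0.0477288 = 0.232871
Responsibility of Group 2: 0.0477288 / 0.232871 ≈ 0.2050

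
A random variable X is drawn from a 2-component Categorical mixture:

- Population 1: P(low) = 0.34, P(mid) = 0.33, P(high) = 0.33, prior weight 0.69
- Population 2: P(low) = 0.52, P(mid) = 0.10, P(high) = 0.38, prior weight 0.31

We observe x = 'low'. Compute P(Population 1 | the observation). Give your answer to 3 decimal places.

0.593

Apply Bayes' rule: the posterior for each component is proportional to its prior times its likelihood at x.
Categorical probabilities:
  f_1 = P(low | comp) = 0.34
  f_2 = P(low | comp) = 0.52
Unnormalised posteriors:
  π_1·f_1 = 0.69 × 0.34 = 0.2346
  π_2·f_2 = 0.31 × 0.52 = 0.1612
Marginal: 0.2346 + 0.1612 = 0.3958
Responsibility of Population 1: 0.2346 / 0.3958 ≈ 0.593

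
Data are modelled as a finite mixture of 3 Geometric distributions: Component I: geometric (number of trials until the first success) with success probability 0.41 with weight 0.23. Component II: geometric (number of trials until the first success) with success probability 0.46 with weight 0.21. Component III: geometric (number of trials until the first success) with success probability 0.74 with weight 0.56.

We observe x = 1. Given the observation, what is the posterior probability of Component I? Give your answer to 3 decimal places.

0.156

The responsibility of component k is w_k f_k(x) divided by Σ_j w_j f_j(x).
Component likelihoods at x = 1:
  f_I = 0.41·(1−0.41)^0 = 0.41·1 = 0.41
  f_II = 0.46·(1−0.46)^0 = 0.46·1 = 0.46
  f_III = 0.74·(1−0.74)^0 = 0.74·1 = 0.74
Multiply by the mixture weights:
  w_I·f_I = 0.23 × 0.41 = 0.0943
  w_II·f_II = 0.21 × 0.46 = 0.0966
  w_III·f_III = 0.56 × 0.74 = 0.4144
Normaliser: 0.0943 + 0.0966 + 0.4144 = 0.6053
P(Component I | 1) = 0.0943 / 0.6053 ≈ 0.156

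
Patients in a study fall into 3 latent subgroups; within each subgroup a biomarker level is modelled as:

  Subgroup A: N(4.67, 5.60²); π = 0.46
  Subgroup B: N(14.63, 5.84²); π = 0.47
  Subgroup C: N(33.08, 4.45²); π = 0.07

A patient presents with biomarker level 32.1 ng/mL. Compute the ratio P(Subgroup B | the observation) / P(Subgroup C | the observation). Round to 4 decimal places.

0.0597

The posterior odds equal the prior odds times the likelihood ratio: (π_i/π_j)·(f_i(x)/f_j(x)).
Evaluate each component's likelihood at the observed value:
  f_A = 4.39356e-07
  f_B = 0.000778594
  f_C = 0.0875021
Posterior odds = (π_B·f_B) / (π_C·f_C) = (0.47·0.000778594) / (0.07·0.0875021) = 0.000365939 / 0.00612515 ≈ 0.0597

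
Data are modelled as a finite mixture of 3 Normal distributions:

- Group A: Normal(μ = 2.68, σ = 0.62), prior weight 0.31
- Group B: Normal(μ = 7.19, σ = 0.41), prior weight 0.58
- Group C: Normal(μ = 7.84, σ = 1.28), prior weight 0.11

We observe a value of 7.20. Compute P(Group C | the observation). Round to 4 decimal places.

0.0509

By Bayes' theorem, P(k | x) = π_k f_k(x) / Σ_j π_j f_j(x).
Normal densities:
  p_A = (1/(0.62·√(2π)))·exp(−(7.20−2.68)²/(2·0.62²)) = 0.643455·exp(-26.57440) = 1.85098e-12
  p_B = (1/(0.41·√(2π)))·exp(−(7.20−7.19)²/(2·0.41²)) = 0.973030·exp(-0.00030) = 0.972741
  p_C = (1/(1.28·√(2π)))·exp(−(7.20−7.84)²/(2·1.28²)) = 0.311674·exp(-0.12500) = 0.275051
Weight by the priors:
  π_A·p_A = 0.31 × 1.85098e-12 = 5.73805e-13
  π_B·p_B = 0.58 × 0.972741 = 0.56419
  π_C·p_C = 0.11 × 0.275051 = 0.0302556
Evidence: 5.73805e-13 + 0.56419 + 0.0302556 = 0.594445
P(Group C | the observation) ≈ 0.0509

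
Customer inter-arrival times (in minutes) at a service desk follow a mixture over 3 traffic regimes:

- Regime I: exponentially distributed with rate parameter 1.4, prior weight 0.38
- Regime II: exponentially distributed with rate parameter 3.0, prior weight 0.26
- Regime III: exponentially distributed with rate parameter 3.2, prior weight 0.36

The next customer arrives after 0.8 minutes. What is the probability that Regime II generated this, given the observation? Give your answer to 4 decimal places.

Apply Bayes' rule: the posterior for each component is proportional to its prior times its likelihood at x.
Evaluate each component's likelihood at the observed value:
  f_I = 0.456792
  f_II = 0.272154
  f_III = 0.247375
Weight by the priors:
  π_I·f_I = 0.38 × 0.456792 = 0.173581
  π_II·f_II = 0.26 × 0.272154 = 0.07076
  π_III·f_III = 0.36 × 0.247375 = 0.0890551
Sum: 0.173581 + 0.07076 + 0.0890551 = 0.333396
P(Regime II | data) = 0.07076 / 0.333396 ≈ 0.2122

0.2122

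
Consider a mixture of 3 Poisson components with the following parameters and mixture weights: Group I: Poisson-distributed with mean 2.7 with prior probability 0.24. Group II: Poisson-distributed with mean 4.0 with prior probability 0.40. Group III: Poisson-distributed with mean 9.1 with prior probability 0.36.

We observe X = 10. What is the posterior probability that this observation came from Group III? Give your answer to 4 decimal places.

The responsibility of component k is w_k f_k(x) divided by Σ_j w_j f_j(x).
Evaluate each component's likelihood at the observed value:
  L_I = e^(−2.7)·2.7^10/10! = 0.000381311
  L_II = e^(−4.0)·4.0^10/10! = 0.00529248
  L_III = e^(−9.1)·9.1^10/10! = 0.119832
Unnormalised posteriors:
  w_I·L_I = 0.24 × 0.000381311 = 9.15147e-05
  w_II·L_II = 0.40 × 0.00529248 = 0.00211699
  w_III·L_III = 0.36 × 0.119832 = 0.0431394
Denominator: 9.15147e-05 + 0.00211699 + 0.0431394 = 0.0453479
P(Group III | 10) ≈ 0.9513

0.9513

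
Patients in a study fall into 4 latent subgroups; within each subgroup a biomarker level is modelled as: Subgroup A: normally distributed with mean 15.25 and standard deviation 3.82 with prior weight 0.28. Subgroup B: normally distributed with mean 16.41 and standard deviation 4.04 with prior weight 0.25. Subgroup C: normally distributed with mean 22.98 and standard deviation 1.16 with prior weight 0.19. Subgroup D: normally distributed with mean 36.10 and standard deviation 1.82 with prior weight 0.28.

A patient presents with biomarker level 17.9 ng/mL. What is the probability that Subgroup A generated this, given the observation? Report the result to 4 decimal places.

P(component k | x) = w_k·f_k(x) / marginal(x), where marginal(x) = Σ_j w_j·f_j(x).
Normal densities:
  f_A = (1/(3.82·√(2π)))·exp(−(17.9−15.25)²/(2·3.82²)) = 0.104435·exp(-0.24062) = 0.0821005
  f_B = (1/(4.04·√(2π)))·exp(−(17.9−16.41)²/(2·4.04²)) = 0.098748·exp(-0.06801) = 0.0922554
  f_C = (1/(1.16·√(2π)))·exp(−(17.9−22.98)²/(2·1.16²)) = 0.343916·exp(-9.58918) = 2.35464e-05
  f_D = (1/(1.82·√(2π)))·exp(−(17.9−36.10)²/(2·1.82²)) = 0.219199·exp(-50.00000) = 4.2278e-23
Weight by the priors:
  w_A·f_A = 0.28 × 0.0821005 = 0.0229881
  w_B·f_B = 0.25 × 0.0922554 = 0.0230639
  w_C·f_C = 0.19 × 2.35464e-05 = 4.47381e-06
  w_D·f_D = 0.28 × 4.2278e-23 = 1.18378e-23
Evidence: 0.0229881 + 0.0230639 + 4.47381e-06 + 1.18378e-23 = 0.0460565
So the posterior for Subgroup A is 0.0229881 / 0.0460565 ≈ 0.4991.

0.4991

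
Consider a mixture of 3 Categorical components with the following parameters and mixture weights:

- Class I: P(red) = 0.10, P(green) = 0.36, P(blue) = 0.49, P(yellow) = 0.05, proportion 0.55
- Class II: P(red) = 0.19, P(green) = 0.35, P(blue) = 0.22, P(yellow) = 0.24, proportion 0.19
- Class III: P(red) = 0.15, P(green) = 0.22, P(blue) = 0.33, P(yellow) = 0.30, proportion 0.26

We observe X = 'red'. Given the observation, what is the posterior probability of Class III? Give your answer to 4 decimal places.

0.2998

Apply Bayes' rule: the posterior for each component is proportional to its prior times its likelihood at x.
Evaluate each component's likelihood at the observed value:
  L_I = P(red | comp) = 0.10
  L_II = P(red | comp) = 0.19
  L_III = P(red | comp) = 0.15
Multiply by the mixture weights:
  w_I·L_I = 0.55 × 0.1 = 0.055
  w_II·L_II = 0.19 × 0.19 = 0.0361
  w_III·L_III = 0.26 × 0.15 = 0.039
Marginal: 0.055 + 0.0361 + 0.039 = 0.1301
P(Class III | data) = 0.039 / 0.1301 ≈ 0.2998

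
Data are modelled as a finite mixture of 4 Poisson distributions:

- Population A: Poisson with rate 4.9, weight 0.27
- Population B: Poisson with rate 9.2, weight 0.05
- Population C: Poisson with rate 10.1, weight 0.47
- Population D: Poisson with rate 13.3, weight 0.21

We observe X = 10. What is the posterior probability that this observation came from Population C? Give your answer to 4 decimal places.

0.6832

Apply Bayes' rule: the posterior for each component is proportional to its prior times its likelihood at x.
Evaluate each component's likelihood at the observed value:
  L_A = e^(−4.9)·4.9^10/10! = 0.016374
  L_B = e^(−9.2)·9.2^10/10! = 0.12095
  L_C = e^(−10.1)·10.1^10/10! = 0.125048
  L_D = e^(−13.3)·13.3^10/10! = 0.0799166
Unnormalised posteriors:
  π_A·L_A = 0.27 × 0.016374 = 0.00442098
  π_B·L_B = 0.05 × 0.12095 = 0.0060475
  π_C·L_C = 0.47 × 0.125048 = 0.0587725
  π_D·L_D = 0.21 × 0.0799166 = 0.0167825
Sum: 0.00442098 + 0.0060475 + 0.0587725 + 0.0167825 = 0.0860235
P(Population C | 10) ≈ 0.6832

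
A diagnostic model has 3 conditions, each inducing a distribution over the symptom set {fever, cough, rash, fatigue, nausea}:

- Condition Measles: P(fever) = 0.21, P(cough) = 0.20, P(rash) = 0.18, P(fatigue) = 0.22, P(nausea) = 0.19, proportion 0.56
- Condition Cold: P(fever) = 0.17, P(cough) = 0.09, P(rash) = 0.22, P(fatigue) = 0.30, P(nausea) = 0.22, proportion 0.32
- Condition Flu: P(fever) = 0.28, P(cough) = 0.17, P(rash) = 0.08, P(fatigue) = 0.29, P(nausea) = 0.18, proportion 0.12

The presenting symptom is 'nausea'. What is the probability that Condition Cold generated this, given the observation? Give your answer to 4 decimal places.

P(component k | x) = w_k·f_k(x) / marginal(x), where marginal(x) = Σ_j w_j·f_j(x).
Evaluate each component's likelihood at the observed value:
  L_Measles = P(nausea | comp) = 0.19
  L_Cold = P(nausea | comp) = 0.22
  L_Flu = P(nausea | comp) = 0.18
Unnormalised posteriors:
  w_Measles·L_Measles = 0.56 × 0.19 = 0.1064
  w_Cold·L_Cold = 0.32 × 0.22 = 0.0704
  w_Flu·L_Flu = 0.12 × 0.18 = 0.0216
Denominator: 0.1064 + 0.0704 + 0.0216 = 0.1984
P(Condition Cold | x) ≈ 0.3548

0.3548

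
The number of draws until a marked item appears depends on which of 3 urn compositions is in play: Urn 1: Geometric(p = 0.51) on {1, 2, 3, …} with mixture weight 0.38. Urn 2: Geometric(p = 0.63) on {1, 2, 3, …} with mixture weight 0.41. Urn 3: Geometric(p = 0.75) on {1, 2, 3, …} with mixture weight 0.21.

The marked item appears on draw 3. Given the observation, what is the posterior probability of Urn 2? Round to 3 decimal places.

Posterior ∝ prior × likelihood, so P(k | x) ∝ w_k f_k(x); normalise over all components.
Evaluate each component's likelihood at the observed value:
  p_1 = 0.51·(1−0.51)^2 = 0.51·0.2401 = 0.122451
  p_2 = 0.63·(1−0.63)^2 = 0.63·0.1369 = 0.086247
  p_3 = 0.75·(1−0.75)^2 = 0.75·0.0625 = 0.046875
Weight by the priors:
  w_1·p_1 = 0.38 × 0.122451 = 0.0465314
  w_2·p_2 = 0.41 × 0.086247 = 0.0353613
  w_3·p_3 = 0.21 × 0.046875 = 0.00984375
Sum: 0.0465314 + 0.0353613 + 0.00984375 = 0.0917364
P(Urn 2 | 3) = 0.0353613 / 0.0917364 ≈ 0.385

0.385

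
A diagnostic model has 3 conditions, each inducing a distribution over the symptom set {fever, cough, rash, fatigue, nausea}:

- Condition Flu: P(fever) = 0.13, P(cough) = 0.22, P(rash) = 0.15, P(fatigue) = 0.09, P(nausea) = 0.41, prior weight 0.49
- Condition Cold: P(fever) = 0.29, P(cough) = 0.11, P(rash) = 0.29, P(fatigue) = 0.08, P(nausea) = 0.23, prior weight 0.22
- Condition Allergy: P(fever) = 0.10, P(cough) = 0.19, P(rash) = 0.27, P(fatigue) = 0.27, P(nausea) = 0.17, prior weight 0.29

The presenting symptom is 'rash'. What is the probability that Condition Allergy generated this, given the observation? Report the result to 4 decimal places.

0.3632

By Bayes' theorem, P(k | x) = w_k f_k(x) / Σ_j w_j f_j(x).
Evaluate each component's likelihood at the observed value:
  f_Flu = P(rash | comp) = 0.15
  f_Cold = P(rash | comp) = 0.29
  f_Allergy = P(rash | comp) = 0.27
Unnormalised posteriors:
  w_Flu·f_Flu = 0.49 × 0.15 = 0.0735
  w_Cold·f_Cold = 0.22 × 0.29 = 0.0638
  w_Allergy·f_Allergy = 0.29 × 0.27 = 0.0783
Normaliser: 0.0735 + 0.0638 + 0.0783 = 0.2156
P(Condition Allergy | 'rash') ≈ 0.3632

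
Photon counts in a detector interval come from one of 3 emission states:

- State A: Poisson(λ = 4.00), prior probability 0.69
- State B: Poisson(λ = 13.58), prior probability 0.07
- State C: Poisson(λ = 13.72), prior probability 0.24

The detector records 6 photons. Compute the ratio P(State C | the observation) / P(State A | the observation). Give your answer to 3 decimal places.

0.034

Posterior odds = (w_i f_i(x)) / (w_j f_j(x)); the normalising sum cancels.
Poisson probabilities:
  p_A = e^(−4.00)·4.00^6/6! = 0.104196
  p_B = e^(−13.58)·13.58^6/6! = 0.0110242
  p_C = e^(−13.72)·13.72^6/6! = 0.0101923
Posterior odds = (w_C·p_C) / (w_A·p_A) = (0.24·0.0101923) / (0.69·0.104196) = 0.00244615 / 0.071895 ≈ 0.034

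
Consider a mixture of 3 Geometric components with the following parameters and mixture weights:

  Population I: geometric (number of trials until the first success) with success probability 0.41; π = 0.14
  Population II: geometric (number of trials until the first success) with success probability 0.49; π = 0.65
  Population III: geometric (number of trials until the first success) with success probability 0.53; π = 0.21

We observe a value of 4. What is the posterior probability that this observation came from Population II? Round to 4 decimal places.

0.6441

Posterior ∝ prior × likelihood, so P(k | x) ∝ w_k f_k(x); normalise over all components.
Evaluate each component's likelihood at the observed value:
  f_I = 0.41·(1−0.41)^3 = 0.41·0.205379 = 0.0842054
  f_II = 0.49·(1−0.49)^3 = 0.49·0.132651 = 0.064999
  f_III = 0.53·(1−0.53)^3 = 0.53·0.103823 = 0.0550262
Weight by the priors:
  w_I·f_I = 0.14 × 0.0842054 = 0.0117888
  w_II·f_II = 0.65 × 0.064999 = 0.0422493
  w_III·f_III = 0.21 × 0.0550262 = 0.0115555
Marginal: 0.0117888 + 0.0422493 + 0.0115555 = 0.0655936
P(Population II | x) ≈ 0.6441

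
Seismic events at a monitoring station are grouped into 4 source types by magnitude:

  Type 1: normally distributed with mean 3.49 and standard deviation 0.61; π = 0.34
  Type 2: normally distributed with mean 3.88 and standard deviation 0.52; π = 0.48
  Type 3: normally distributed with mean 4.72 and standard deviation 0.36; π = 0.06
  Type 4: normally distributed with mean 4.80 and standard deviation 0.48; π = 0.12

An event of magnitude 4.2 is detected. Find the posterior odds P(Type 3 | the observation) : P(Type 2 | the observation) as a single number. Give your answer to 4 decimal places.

0.0769

Since P(k|x) ∝ P(Z=k) f_k(x), the posterior odds are P(Z=i) f_i(x) / (P(Z=j) f_j(x)).
Evaluate each component's likelihood at the observed value:
  f_1 = 0.332201
  f_2 = 0.634853
  f_3 = 0.390434
  f_4 = 0.380519
Odds = (0.06/0.48) × (0.390434/0.634853) = 0.125 × 0.614998 ≈ 0.0769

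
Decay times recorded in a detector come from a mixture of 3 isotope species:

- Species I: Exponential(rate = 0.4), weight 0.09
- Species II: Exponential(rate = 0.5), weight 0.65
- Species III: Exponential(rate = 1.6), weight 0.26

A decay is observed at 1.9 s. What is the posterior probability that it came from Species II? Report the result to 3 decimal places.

0.774

Apply Bayes' rule: the posterior for each component is proportional to its prior times its likelihood at x.
Component likelihoods at x = 1.9 s:
  L_I = 0.187067
  L_II = 0.193371
  L_III = 0.0765358
Multiply by the mixture weights:
  π_I·L_I = 0.09 × 0.187067 = 0.016836
  π_II·L_II = 0.65 × 0.193371 = 0.125691
  π_III·L_III = 0.26 × 0.0765358 = 0.0198993
Sum: 0.016836 + 0.125691 + 0.0198993 = 0.162426
P(Species II | data) ≈ 0.774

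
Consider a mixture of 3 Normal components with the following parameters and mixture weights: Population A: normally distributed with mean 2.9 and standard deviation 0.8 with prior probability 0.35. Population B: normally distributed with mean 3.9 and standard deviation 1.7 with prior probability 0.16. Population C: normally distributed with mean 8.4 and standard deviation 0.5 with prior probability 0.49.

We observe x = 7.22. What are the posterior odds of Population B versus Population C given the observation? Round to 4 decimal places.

The posterior odds equal the prior odds times the likelihood ratio: (P(Z=i)/P(Z=j))·(f_i(x)/f_j(x)).
Evaluate each component's likelihood at the observed value:
  p_A = (1/(0.8·√(2π)))·exp(−(7.22−2.9)²/(2·0.8²)) = 0.498678·exp(-14.58000) = 2.3217e-07
  p_B = (1/(1.7·√(2π)))·exp(−(7.22−3.9)²/(2·1.7²)) = 0.234672·exp(-1.90699) = 0.0348551
  p_C = (1/(0.5·√(2π)))·exp(−(7.22−8.4)²/(2·0.5²)) = 0.797885·exp(-2.78480) = 0.0492625
Posterior odds = (P(Z=B)·p_B) / (P(Z=C)·p_C) = (0.16·0.0348551) / (0.49·0.0492625) = 0.00557681 / 0.0241386 ≈ 0.2310

0.2310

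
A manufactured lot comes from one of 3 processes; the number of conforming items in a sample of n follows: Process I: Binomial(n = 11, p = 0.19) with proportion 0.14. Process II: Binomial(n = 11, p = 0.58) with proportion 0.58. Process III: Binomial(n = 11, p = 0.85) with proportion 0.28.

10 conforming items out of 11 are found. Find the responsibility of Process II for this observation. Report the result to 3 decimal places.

The responsibility of component k is w_k f_k(x) divided by Σ_j w_j f_j(x).
Binomial probabilities:
  f_I = C(11,10)·0.19^10·0.81^1 = 11·6.13107e-08·0.81 = 5.46278e-07
  f_II = C(11,10)·0.58^10·0.42^1 = 11·0.00430804·0.42 = 0.0199032
  f_III = C(11,10)·0.85^10·0.15^1 = 11·0.196874·0.15 = 0.324843
Unnormalised posteriors:
  w_I·f_I = 0.14 × 5.46278e-07 = 7.64789e-08
  w_II·f_II = 0.58 × 0.0199032 = 0.0115438
  w_III·f_III = 0.28 × 0.324843 = 0.090956
Evidence: 7.64789e-08 + 0.0115438 + 0.090956 = 0.1025
P(Process II | 10 conforming items out of 11) = 0.0115438 / 0.1025 ≈ 0.113

0.113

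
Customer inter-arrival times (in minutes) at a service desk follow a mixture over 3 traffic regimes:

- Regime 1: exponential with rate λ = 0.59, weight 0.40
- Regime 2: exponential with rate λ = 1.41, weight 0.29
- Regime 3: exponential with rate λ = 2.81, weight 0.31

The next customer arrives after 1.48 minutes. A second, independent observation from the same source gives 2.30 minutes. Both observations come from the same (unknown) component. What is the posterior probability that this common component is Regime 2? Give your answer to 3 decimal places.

0.157

Apply Bayes' rule: the posterior for each component is proportional to its prior times its likelihood at x.
Since both observations come from the same component, the likelihood for component k is f_k(x₁)·f_k(x₂).
  L_1 = [0.59·e^(−0.59·1.48) = 0.59·e^(−0.8732) = 0.246392] × [0.151885] = 0.0374232
  L_2 = [1.41·e^(−1.41·1.48) = 1.41·e^(−2.0868) = 0.174958] × [0.0550557] = 0.00963242
  L_3 = [2.81·e^(−2.81·1.48) = 2.81·e^(−4.1588) = 0.0439099] × [0.0043839] = 0.000192497
Unnormalised posteriors:
  π_1·L_1 = 0.40 × 0.0374232 = 0.0149693
  π_2·L_2 = 0.29 × 0.00963242 = 0.0027934
  π_3·L_3 = 0.31 × 0.000192497 = 5.9674e-05
Normaliser: 0.0149693 + 0.0027934 + 5.9674e-05 = 0.0178223
P(Regime 2 | data) ≈ 0.157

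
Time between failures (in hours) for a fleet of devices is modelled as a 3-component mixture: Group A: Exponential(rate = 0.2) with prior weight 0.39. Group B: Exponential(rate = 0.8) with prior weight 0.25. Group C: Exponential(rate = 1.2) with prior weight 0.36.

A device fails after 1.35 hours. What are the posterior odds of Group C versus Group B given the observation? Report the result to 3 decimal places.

Only the two components matter; the odds are (π_i f_i(x)) / (π_j f_j(x)).
Component likelihoods at x = 1.35 hours:
  f_A = 0.2·e^(−0.2·1.35) = 0.2·e^(−0.2700) = 0.152676
  f_B = 0.8·e^(−0.8·1.35) = 0.8·e^(−1.0800) = 0.271676
  f_C = 1.2·e^(−1.2·1.35) = 1.2·e^(−1.6200) = 0.237478
0.0854922 / 0.0679191 ≈ 1.259

1.259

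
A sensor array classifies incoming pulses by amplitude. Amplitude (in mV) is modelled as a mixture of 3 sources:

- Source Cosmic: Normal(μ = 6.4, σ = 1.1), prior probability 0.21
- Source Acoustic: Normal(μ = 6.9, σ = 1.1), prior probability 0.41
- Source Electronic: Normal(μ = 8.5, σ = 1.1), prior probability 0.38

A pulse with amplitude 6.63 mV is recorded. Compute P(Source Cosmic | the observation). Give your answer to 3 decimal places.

P(component k | x) = π_k·f_k(x) / marginal(x), where marginal(x) = Σ_j π_j·f_j(x).
Normal densities:
  L_Cosmic = (1/(1.1·√(2π)))·exp(−(6.63−6.4)²/(2·1.1²)) = 0.362675·exp(-0.02186) = 0.354833
  L_Acoustic = (1/(1.1·√(2π)))·exp(−(6.63−6.9)²/(2·1.1²)) = 0.362675·exp(-0.03012) = 0.351913
  L_Electronic = (1/(1.1·√(2π)))·exp(−(6.63−8.5)²/(2·1.1²)) = 0.362675·exp(-1.44500) = 0.0854992
Weight by the priors:
  π_Cosmic·L_Cosmic = 0.21 × 0.354833 = 0.0745149
  π_Acoustic·L_Acoustic = 0.41 × 0.351913 = 0.144284
  π_Electronic·L_Electronic = 0.38 × 0.0854992 = 0.0324897
Sum: 0.0745149 + 0.144284 + 0.0324897 = 0.251289
So the posterior for Source Cosmic is 0.0745149 / 0.251289 ≈ 0.297.

0.297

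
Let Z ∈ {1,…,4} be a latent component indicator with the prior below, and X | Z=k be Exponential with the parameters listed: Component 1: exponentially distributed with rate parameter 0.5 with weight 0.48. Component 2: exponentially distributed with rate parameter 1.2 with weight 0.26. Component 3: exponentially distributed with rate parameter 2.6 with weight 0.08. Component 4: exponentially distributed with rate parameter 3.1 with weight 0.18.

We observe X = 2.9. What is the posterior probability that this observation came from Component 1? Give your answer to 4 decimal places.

0.8518

Posterior ∝ prior × likelihood, so P(k | x) ∝ w_k f_k(x); normalise over all components.
Exponential densities:
  L_1 = 0.5·e^(−0.5·2.9) = 0.5·e^(−1.4500) = 0.117285
  L_2 = 1.2·e^(−1.2·2.9) = 1.2·e^(−3.4800) = 0.0369689
  L_3 = 2.6·e^(−2.6·2.9) = 2.6·e^(−7.5400) = 0.00138163
  L_4 = 3.1·e^(−3.1·2.9) = 3.1·e^(−8.9900) = 0.000386415
Unnormalised posteriors:
  w_1·L_1 = 0.48 × 0.117285 = 0.0562969
  w_2·L_2 = 0.26 × 0.0369689 = 0.00961191
  w_3·L_3 = 0.08 × 0.00138163 = 0.000110531
  w_4·L_4 = 0.18 × 0.000386415 = 6.95548e-05
Marginal: 0.0562969 + 0.00961191 + 0.000110531 + 6.95548e-05 = 0.0660889
P(Component 1 | x) = 0.0562969 / 0.0660889 ≈ 0.8518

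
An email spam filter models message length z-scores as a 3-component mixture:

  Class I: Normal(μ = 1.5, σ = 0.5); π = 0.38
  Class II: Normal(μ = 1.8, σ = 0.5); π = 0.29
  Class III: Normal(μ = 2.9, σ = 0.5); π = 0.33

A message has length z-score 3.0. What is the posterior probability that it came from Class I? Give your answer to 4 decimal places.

0.0123

P(component k | x) = P(Z=k)·f_k(x) / marginal(x), where marginal(x) = Σ_j P(Z=j)·f_j(x).
Evaluate each component's likelihood at the observed value:
  f_I = 0.0088637
  f_II = 0.0447891
  f_III = 0.782085
Unnormalised posteriors:
  P(Z=I)·f_I = 0.38 × 0.0088637 = 0.0033682
  P(Z=II)·f_II = 0.29 × 0.0447891 = 0.0129888
  P(Z=III)·f_III = 0.33 × 0.782085 = 0.258088
Normaliser: 0.0033682 + 0.0129888 + 0.258088 = 0.274445
So the posterior for Class I is 0.0033682 / 0.274445 ≈ 0.0123.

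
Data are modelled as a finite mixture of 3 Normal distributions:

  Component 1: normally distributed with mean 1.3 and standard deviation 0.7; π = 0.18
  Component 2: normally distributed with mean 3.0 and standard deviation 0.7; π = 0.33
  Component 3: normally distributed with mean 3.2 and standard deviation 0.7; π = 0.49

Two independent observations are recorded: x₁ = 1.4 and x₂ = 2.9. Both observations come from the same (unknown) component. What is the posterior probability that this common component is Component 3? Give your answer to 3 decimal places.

Posterior ∝ prior × likelihood, so P(k | x) ∝ P(Z=k) f_k(x); normalise over all components.
Since both observations come from the same component, the likelihood for component k is f_k(x₁)·f_k(x₂).
  p_1 = [0.564132] × [0.0418147] = 0.023589
  p_2 = [0.0418147] × [0.564132] = 0.023589
  p_3 = [0.0208921] × [0.51991] = 0.010862
Prior × likelihood for each component:
  P(Z=1)·p_1 = 0.18 × 0.023589 = 0.00424601
  P(Z=2)·p_2 = 0.33 × 0.023589 = 0.00778436
  P(Z=3)·p_3 = 0.49 × 0.010862 = 0.00532237
Denominator: 0.00424601 + 0.00778436 + 0.00532237 = 0.0173527
P(Component 3 | x) ≈ 0.307

0.307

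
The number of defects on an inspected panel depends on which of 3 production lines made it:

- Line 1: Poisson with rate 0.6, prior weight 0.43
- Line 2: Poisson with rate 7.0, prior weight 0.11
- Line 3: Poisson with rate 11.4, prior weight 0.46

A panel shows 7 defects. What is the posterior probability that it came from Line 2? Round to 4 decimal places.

By Bayes' theorem, P(k | x) = w_k f_k(x) / Σ_j w_j f_j(x).
Poisson probabilities:
  L_1 = e^(−0.6)·0.6^7/7! = 3.04826e-06
  L_2 = e^(−7.0)·7.0^7/7! = 0.149003
  L_3 = e^(−11.4)·11.4^7/7! = 0.0555836
Prior × likelihood for each component:
  w_1·L_1 = 0.43 × 3.04826e-06 = 1.31075e-06
  w_2·L_2 = 0.11 × 0.149003 = 0.0163903
  w_3·L_3 = 0.46 × 0.0555836 = 0.0255684
Normaliser: 1.31075e-06 + 0.0163903 + 0.0255684 = 0.0419601
P(Line 2 | 7 defects) = 0.0163903 / 0.0419601 ≈ 0.3906

0.3906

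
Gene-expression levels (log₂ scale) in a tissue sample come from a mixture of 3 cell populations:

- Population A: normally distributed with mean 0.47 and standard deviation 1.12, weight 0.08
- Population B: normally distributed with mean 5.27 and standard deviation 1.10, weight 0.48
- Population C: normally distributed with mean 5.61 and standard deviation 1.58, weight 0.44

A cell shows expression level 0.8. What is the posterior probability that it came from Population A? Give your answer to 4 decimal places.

0.9604

Posterior ∝ prior × likelihood, so P(k | x) ∝ w_k f_k(x); normalise over all components.
Component likelihoods at x = 0.8:
  f_A = (1/(1.12·√(2π)))·exp(−(0.8−0.47)²/(2·1.12²)) = 0.356198·exp(-0.04341) = 0.341068
  f_B = (1/(1.10·√(2π)))·exp(−(0.8−5.27)²/(2·1.10²)) = 0.362675·exp(-8.25657) = 9.41314e-05
  f_C = (1/(1.58·√(2π)))·exp(−(0.8−5.61)²/(2·1.58²)) = 0.252495·exp(-4.63389) = 0.00245346
Multiply by the mixture weights:
  w_A·f_A = 0.08 × 0.341068 = 0.0272854
  w_B·f_B = 0.48 × 9.41314e-05 = 4.51831e-05
  w_C·f_C = 0.44 × 0.00245346 = 0.00107952
Evidence: 0.0272854 + 4.51831e-05 + 0.00107952 = 0.0284101
Responsibility of Population A: 0.0272854 / 0.0284101 ≈ 0.9604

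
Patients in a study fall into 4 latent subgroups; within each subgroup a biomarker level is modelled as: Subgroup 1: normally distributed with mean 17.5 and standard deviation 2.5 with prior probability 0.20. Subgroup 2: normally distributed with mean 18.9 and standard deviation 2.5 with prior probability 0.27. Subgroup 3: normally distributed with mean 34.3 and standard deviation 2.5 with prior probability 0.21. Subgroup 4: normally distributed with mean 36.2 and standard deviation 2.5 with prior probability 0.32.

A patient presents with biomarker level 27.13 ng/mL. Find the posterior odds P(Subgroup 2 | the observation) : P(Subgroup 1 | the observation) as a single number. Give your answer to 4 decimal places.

9.9784

Only the two components matter; the odds are (π_i f_i(x)) / (π_j f_j(x)).
Evaluate each component's likelihood at the observed value:
  p_1 = 9.57106e-05
  p_2 = 0.000707438
  p_3 = 0.00261121
  p_4 = 0.000221205
Odds = (0.27/0.20) × (0.000707438/9.57106e-05) = 1.35 × 7.39142 ≈ 9.9784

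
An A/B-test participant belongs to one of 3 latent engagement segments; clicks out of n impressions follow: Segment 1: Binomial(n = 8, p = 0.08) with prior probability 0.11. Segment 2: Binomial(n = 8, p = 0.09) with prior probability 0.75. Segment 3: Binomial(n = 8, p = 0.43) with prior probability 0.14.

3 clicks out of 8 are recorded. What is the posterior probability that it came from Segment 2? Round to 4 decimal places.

0.3255

P(component k | x) = P(Z=k)·f_k(x) / marginal(x), where marginal(x) = Σ_j P(Z=j)·f_j(x).
Component likelihoods at x = 3 clicks out of 8:
  p_1 = C(8,3)·0.08^3·0.92^5 = 56·0.000512·0.659082 = 0.0188972
  p_2 = C(8,3)·0.09^3·0.91^5 = 56·0.000729·0.624032 = 0.0254755
  p_3 = C(8,3)·0.43^3·0.57^5 = 56·0.079507·0.0601692 = 0.267897
Multiply by the mixture weights:
  P(Z=1)·p_1 = 0.11 × 0.0188972 = 0.00207869
  P(Z=2)·p_2 = 0.75 × 0.0254755 = 0.0191066
  P(Z=3)·p_3 = 0.14 × 0.267897 = 0.0375056
Normaliser: 0.00207869 + 0.0191066 + 0.0375056 = 0.0586909
So the posterior for Segment 2 is 0.0191066 / 0.0586909 ≈ 0.3255.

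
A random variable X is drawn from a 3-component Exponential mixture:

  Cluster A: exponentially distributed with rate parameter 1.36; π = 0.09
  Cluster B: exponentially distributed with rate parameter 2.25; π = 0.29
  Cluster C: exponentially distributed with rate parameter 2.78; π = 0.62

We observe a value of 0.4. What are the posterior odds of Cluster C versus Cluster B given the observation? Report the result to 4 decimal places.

2.1369

Posterior odds = (π_i f_i(x)) / (π_j f_j(x)); the normalising sum cancels.
Exponential densities:
  p_A = 0.789374
  p_B = 0.914782
  p_C = 0.914343
0.566893 / 0.265287 ≈ 2.1369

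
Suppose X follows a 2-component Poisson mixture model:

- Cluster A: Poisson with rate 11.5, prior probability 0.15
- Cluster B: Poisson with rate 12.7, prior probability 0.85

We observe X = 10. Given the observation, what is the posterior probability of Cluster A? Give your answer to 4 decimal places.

The responsibility of component k is π_k f_k(x) divided by Σ_j π_j f_j(x).
Component likelihoods at x = 10:
  L_A = e^(−11.5)·11.5^10/10! = 0.112935
  L_B = e^(−12.7)·12.7^10/10! = 0.0917771
Weight by the priors:
  π_A·L_A = 0.15 × 0.112935 = 0.0169403
  π_B·L_B = 0.85 × 0.0917771 = 0.0780105
Normaliser: 0.0169403 + 0.0780105 = 0.0949508
So the posterior for Cluster A is 0.0169403 / 0.0949508 ≈ 0.1784.

0.1784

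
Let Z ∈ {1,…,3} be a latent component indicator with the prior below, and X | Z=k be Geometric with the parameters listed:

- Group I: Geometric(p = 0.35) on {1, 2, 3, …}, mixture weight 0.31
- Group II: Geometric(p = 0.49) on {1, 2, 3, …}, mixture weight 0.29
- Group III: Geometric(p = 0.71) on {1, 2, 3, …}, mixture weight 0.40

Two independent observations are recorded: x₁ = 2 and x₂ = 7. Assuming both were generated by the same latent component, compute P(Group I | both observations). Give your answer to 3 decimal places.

0.738

Apply Bayes' rule: the posterior for each component is proportional to its prior times its likelihood at x.
Since both observations come from the same component, the likelihood for component k is f_k(x₁)·f_k(x₂).
  L_I = [0.35·(1−0.35)^1 = 0.35·0.65 = 0.2275] × [0.0263966] = 0.00600523
  L_II = [0.49·(1−0.49)^1 = 0.49·0.51 = 0.2499] × [0.00862218] = 0.00215468
  L_III = [0.71·(1−0.71)^1 = 0.71·0.29 = 0.2059] × [0.000422325] = 8.69566e-05
Prior × likelihood for each component:
  w_I·L_I = 0.31 × 0.00600523 = 0.00186162
  w_II·L_II = 0.29 × 0.00215468 = 0.000624858
  w_III·L_III = 0.40 × 8.69566e-05 = 3.47827e-05
Marginal: 0.00186162 + 0.000624858 + 3.47827e-05 = 0.00252126
P(Group I | x₁, x₂) = 0.00186162 / 0.00252126 ≈ 0.738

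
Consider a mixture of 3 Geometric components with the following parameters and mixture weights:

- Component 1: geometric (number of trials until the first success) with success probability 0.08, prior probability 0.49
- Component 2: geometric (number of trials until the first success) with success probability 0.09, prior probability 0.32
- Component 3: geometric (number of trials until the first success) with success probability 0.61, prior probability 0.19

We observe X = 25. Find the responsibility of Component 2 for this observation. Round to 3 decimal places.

0.361

P(component k | x) = P(Z=k)·f_k(x) / marginal(x), where marginal(x) = Σ_j P(Z=j)·f_j(x).
Evaluate each component's likelihood at the observed value:
  L_1 = 0.08·(1−0.08)^24 = 0.08·0.135179 = 0.0108143
  L_2 = 0.09·(1−0.09)^24 = 0.09·0.10399 = 0.00935914
  L_3 = 0.61·(1−0.61)^24 = 0.61·1.53303e-10 = 9.35148e-11
Prior × likelihood for each component:
  P(Z=1)·L_1 = 0.49 × 0.0108143 = 0.005299
  P(Z=2)·L_2 = 0.32 × 0.00935914 = 0.00299492
  P(Z=3)·L_3 = 0.19 × 9.35148e-11 = 1.77678e-11
Denominator: 0.005299 + 0.00299492 + 1.77678e-11 = 0.00829392
P(Component 2 | 25) = 0.00299492 / 0.00829392 ≈ 0.361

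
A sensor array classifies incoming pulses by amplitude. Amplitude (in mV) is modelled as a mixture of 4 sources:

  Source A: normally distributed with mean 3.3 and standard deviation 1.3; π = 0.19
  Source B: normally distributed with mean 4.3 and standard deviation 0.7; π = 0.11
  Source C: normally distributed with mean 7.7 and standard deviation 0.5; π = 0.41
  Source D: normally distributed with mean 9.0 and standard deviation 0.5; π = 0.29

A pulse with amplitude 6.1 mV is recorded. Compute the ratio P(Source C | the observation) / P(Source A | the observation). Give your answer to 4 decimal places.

0.3410

Posterior odds = (π_i f_i(x)) / (π_j f_j(x)); the normalising sum cancels.
Component likelihoods at x = 6.1 mV:
  f_A = (1/(1.3·√(2π)))·exp(−(6.1−3.3)²/(2·1.3²)) = 0.306879·exp(-2.31953) = 0.0301723
  f_B = (1/(0.7·√(2π)))·exp(−(6.1−4.3)²/(2·0.7²)) = 0.569918·exp(-3.30612) = 0.0208921
  f_C = (1/(0.5·√(2π)))·exp(−(6.1−7.7)²/(2·0.5²)) = 0.797885·exp(-5.12000) = 0.00476818
  f_D = (1/(0.5·√(2π)))·exp(−(6.1−9.0)²/(2·0.5²)) = 0.797885·exp(-16.82000) = 3.95464e-08
Posterior odds = (π_C·f_C) / (π_A·f_A) = (0.41·0.00476818) / (0.19·0.0301723) = 0.00195495 / 0.00573275 ≈ 0.3410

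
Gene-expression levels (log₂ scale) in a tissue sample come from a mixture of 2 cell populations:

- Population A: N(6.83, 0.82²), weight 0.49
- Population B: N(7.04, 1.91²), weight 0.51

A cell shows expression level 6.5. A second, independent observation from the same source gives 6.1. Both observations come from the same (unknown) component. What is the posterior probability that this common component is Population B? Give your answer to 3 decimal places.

0.208

The responsibility of component k is w_k f_k(x) divided by Σ_j w_j f_j(x).
Since both observations come from the same component, the likelihood for component k is f_k(x₁)·f_k(x₂).
  L_A = [0.448671] × [0.32734] = 0.146868
  L_B = [0.200687] × [0.185047] = 0.0371365
Weight by the priors:
  w_A·L_A = 0.49 × 0.146868 = 0.0719653
  w_B·L_B = 0.51 × 0.0371365 = 0.0189396
Denominator: 0.0719653 + 0.0189396 = 0.090905
P(Population B | x₁, x₂) = 0.0189396 / 0.090905 ≈ 0.208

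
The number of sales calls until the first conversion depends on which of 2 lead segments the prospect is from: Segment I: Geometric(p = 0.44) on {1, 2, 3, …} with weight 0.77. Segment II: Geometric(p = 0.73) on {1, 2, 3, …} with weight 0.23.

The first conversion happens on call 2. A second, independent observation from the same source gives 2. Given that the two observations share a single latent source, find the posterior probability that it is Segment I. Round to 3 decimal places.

0.840

By Bayes' theorem, P(k | x) = P(Z=k) f_k(x) / Σ_j P(Z=j) f_j(x).
Since both observations come from the same component, the likelihood for component k is f_k(x₁)·f_k(x₂).
  p_I = [0.44·(1−0.44)^1 = 0.44·0.56 = 0.2464] × [0.2464] = 0.060713
  p_II = [0.73·(1−0.73)^1 = 0.73·0.27 = 0.1971] × [0.1971] = 0.0388484
Weight by the priors:
  P(Z=I)·p_I = 0.77 × 0.060713 = 0.046749
  P(Z=II)·p_II = 0.23 × 0.0388484 = 0.00893513
Evidence: 0.046749 + 0.00893513 = 0.0556841
P(Segment I | x) = 0.046749 / 0.0556841 ≈ 0.840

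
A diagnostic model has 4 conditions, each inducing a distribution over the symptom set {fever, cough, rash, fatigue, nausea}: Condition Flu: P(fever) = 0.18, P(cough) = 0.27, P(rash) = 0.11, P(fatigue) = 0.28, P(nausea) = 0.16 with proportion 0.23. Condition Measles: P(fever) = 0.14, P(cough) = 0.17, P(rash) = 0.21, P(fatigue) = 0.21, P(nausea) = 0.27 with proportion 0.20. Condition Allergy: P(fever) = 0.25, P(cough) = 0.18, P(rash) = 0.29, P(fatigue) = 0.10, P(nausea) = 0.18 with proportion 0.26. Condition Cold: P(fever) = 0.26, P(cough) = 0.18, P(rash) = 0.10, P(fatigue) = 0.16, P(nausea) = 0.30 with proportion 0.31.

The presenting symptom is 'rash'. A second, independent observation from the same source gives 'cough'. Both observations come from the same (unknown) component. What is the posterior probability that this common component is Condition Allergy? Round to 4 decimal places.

P(component k | x) = π_k·f_k(x) / marginal(x), where marginal(x) = Σ_j π_j·f_j(x).
Since both observations come from the same component, the likelihood for component k is f_k(x₁)·f_k(x₂).
  f_Flu = [0.11] × [0.27] = 0.0297
  f_Measles = [0.21] × [0.17] = 0.0357
  f_Allergy = [0.29] × [0.18] = 0.0522
  f_Cold = [0.1] × [0.18] = 0.018
Weight by the priors:
  π_Flu·f_Flu = 0.23 × 0.0297 = 0.006831
  π_Measles·f_Measles = 0.20 × 0.0357 = 0.00714
  π_Allergy·f_Allergy = 0.26 × 0.0522 = 0.013572
  π_Cold·f_Cold = 0.31 × 0.018 = 0.00558
Marginal: 0.006831 + 0.00714 + 0.013572 + 0.00558 = 0.033123
Responsibility of Condition Allergy: 0.013572 / 0.033123 ≈ 0.4097

0.4097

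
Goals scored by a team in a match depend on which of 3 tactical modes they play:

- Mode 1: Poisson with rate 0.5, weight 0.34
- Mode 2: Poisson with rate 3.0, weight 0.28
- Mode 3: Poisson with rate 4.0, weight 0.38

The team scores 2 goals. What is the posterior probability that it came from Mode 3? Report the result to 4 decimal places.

0.3862

By Bayes' theorem, P(k | x) = w_k f_k(x) / Σ_j w_j f_j(x).
Evaluate each component's likelihood at the observed value:
  f_1 = e^(−0.5)·0.5^2/2! = 0.0758163
  f_2 = e^(−3.0)·3.0^2/2! = 0.224042
  f_3 = e^(−4.0)·4.0^2/2! = 0.146525
Multiply by the mixture weights:
  w_1·f_1 = 0.34 × 0.0758163 = 0.0257776
  w_2·f_2 = 0.28 × 0.224042 = 0.0627317
  w_3·f_3 = 0.38 × 0.146525 = 0.0556795
Evidence: 0.0257776 + 0.0627317 + 0.0556795 = 0.144189
So the posterior for Mode 3 is 0.0556795 / 0.144189 ≈ 0.3862.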